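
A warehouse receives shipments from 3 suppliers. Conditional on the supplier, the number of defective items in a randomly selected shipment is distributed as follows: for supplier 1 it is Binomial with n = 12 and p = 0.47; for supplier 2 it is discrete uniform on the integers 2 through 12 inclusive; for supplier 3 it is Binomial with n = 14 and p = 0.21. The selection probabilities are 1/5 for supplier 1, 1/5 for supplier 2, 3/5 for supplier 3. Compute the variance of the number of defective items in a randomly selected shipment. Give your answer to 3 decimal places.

6.918

Per component, 1: μ=5.64, E[X²]=34.7988; 2: μ=7, E[X²]=59; 3: μ=2.94, E[X²]=10.9662.
E[X] = 0.2·5.64 + 0.2·7 + 0.6·2.94 = 4.292.
E[X²] = 0.2·34.7988 + 0.2·59 + 0.6·10.9662 = 25.3395.
Var(X) = E[X²] − (E[X])² = 25.3395 − 18.4213 = 6.91822.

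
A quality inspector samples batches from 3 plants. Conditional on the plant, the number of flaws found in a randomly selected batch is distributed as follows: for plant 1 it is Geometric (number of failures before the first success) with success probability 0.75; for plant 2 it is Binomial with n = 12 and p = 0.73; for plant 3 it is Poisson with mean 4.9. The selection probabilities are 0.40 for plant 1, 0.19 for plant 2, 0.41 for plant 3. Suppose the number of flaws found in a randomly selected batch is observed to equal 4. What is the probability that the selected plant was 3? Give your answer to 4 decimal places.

Likelihoods P(X=4 | ·): 1: 0.00292969; 2: 0.00397015; 3: 0.178867.
Posterior ∝ prior × likelihood. Numerator for 3: 0.41·0.178867 = 0.0733355.
Normalizing constant: 0.4·0.00292969 + 0.19·0.00397015 + 0.41·0.178867 = 0.0752617.
P(3 | observation) = 0.0733355 / 0.0752617 = 0.974407.

0.9744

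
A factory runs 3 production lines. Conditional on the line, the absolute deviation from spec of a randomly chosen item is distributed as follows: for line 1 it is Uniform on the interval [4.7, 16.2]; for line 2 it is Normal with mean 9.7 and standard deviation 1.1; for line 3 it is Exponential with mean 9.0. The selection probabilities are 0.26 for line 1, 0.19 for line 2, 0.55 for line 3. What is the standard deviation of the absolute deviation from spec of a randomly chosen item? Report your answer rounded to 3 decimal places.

Per component, 1: μ=10.45, E[X²]=120.223; 2: μ=9.7, E[X²]=95.3; 3: μ=9, E[X²]=162.
E[X] = 0.26·10.45 + 0.19·9.7 + 0.55·9 = 9.51.
E[X²] = 0.26·120.223 + 0.19·95.3 + 0.55·162 = 138.465.
Var(X) = E[X²] − (E[X])² = 138.465 − 90.4401 = 48.025.
SD(X) = √48.025 = 6.93.

6.930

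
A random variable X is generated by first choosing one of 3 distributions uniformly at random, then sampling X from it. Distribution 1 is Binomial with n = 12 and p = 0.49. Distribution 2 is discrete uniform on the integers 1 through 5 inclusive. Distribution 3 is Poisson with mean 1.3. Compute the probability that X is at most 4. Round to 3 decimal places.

Conditional on each component, P(X ≤ 4): 1: 0.213761; 2: 0.8; 3: 0.989337.
By total probability, P(X ≤ 4) = 0.333333·0.213761 + 0.333333·0.8 + 0.333333·0.989337 = 0.667699.

0.668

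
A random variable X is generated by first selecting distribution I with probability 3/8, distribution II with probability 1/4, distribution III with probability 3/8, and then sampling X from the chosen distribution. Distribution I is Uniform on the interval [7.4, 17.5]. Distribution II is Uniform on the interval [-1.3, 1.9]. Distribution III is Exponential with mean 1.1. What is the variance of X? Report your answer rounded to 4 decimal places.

35.8702

Per component, I: μ=12.45, E[X²]=163.503; II: μ=0.3, E[X²]=0.943333; III: μ=1.1, E[X²]=2.42.
E[X] = 0.375·12.45 + 0.25·0.3 + 0.375·1.1 = 5.15625.
E[X²] = 0.375·163.503 + 0.25·0.943333 + 0.375·2.42 = 62.4571.
Var(X) = E[X²] − (E[X])² = 62.4571 − 26.5869 = 35.8702.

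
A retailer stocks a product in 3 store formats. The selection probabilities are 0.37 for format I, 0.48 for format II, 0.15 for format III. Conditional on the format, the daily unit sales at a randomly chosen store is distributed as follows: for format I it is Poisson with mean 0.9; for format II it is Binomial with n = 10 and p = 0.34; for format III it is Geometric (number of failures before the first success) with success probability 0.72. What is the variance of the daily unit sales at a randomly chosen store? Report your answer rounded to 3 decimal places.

3.268

Per component, I: μ=0.9, E[X²]=1.71; II: μ=3.4, E[X²]=13.804; III: μ=0.388889, E[X²]=0.691358.
E[X] = 0.37·0.9 + 0.48·3.4 + 0.15·0.388889 = 2.02333.
E[X²] = 0.37·1.71 + 0.48·13.804 + 0.15·0.691358 = 7.36232.
Var(X) = E[X²] − (E[X])² = 7.36232 − 4.09388 = 3.26845.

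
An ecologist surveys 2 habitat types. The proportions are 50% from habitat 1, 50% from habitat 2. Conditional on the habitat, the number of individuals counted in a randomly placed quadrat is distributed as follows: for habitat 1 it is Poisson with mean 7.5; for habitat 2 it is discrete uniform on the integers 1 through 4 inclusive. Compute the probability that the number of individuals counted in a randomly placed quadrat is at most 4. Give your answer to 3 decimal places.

Conditional on each habitat, P(X ≤ 4): 1: 0.132062; 2: 1.
By total probability, P(X ≤ 4) = 0.5·0.132062 + 0.5·1 = 0.566031.

0.566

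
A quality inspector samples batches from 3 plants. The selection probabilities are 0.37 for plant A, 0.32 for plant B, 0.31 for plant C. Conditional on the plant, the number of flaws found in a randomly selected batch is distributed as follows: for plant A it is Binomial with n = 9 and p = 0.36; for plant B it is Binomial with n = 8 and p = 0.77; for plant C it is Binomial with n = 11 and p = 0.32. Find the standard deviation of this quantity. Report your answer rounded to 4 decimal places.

Per component, A: μ=3.24, E[X²]=12.5712; B: μ=6.16, E[X²]=39.3624; C: μ=3.52, E[X²]=14.784.
E[X] = 0.37·3.24 + 0.32·6.16 + 0.31·3.52 = 4.2612.
E[X²] = 0.37·12.5712 + 0.32·39.3624 + 0.31·14.784 = 21.8304.
Var(X) = E[X²] − (E[X])² = 21.8304 − 18.1578 = 3.67253.
SD(X) = √3.67253 = 1.91638.

1.9164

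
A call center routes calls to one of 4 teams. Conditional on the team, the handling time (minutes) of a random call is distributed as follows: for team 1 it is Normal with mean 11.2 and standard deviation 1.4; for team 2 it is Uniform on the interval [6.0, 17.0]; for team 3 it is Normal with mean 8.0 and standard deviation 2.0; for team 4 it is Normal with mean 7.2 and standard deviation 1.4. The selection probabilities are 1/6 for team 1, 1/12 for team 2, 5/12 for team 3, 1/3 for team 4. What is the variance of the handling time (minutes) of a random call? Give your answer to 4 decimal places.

Per component, 1: μ=11.2, E[X²]=127.4; 2: μ=11.5, E[X²]=142.333; 3: μ=8, E[X²]=68; 4: μ=7.2, E[X²]=53.8.
E[X] = 0.166667·11.2 + 0.0833333·11.5 + 0.416667·8 + 0.333333·7.2 = 8.55833.
E[X²] = 0.166667·127.4 + 0.0833333·142.333 + 0.416667·68 + 0.333333·53.8 = 79.3611.
Var(X) = E[X²] − (E[X])² = 79.3611 − 73.2451 = 6.11604.

6.1160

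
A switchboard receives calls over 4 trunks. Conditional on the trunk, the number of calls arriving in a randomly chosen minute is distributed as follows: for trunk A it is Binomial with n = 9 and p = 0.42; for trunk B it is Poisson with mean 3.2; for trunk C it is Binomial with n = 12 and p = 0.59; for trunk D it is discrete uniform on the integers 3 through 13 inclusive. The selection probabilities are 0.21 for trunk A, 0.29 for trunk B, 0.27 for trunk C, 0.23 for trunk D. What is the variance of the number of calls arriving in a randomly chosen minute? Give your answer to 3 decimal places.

8.738

Per component, A: μ=3.78, E[X²]=16.4808; B: μ=3.2, E[X²]=13.44; C: μ=7.08, E[X²]=53.0292; D: μ=8, E[X²]=74.
E[X] = 0.21·3.78 + 0.29·3.2 + 0.27·7.08 + 0.23·8 = 5.4734.
E[X²] = 0.21·16.4808 + 0.29·13.44 + 0.27·53.0292 + 0.23·74 = 38.6965.
Var(X) = E[X²] − (E[X])² = 38.6965 − 29.9581 = 8.73834.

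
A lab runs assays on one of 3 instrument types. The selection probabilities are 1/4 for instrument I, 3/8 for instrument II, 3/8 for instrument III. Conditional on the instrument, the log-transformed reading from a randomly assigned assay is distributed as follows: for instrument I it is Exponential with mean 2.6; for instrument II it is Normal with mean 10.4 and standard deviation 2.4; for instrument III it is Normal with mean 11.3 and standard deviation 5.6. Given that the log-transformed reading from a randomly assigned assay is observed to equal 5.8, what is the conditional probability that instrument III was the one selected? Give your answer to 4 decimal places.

0.4487

Likelihoods f(5.8 | ·): I: 0.0413253; II: 0.026484; III: 0.0439806.
Posterior ∝ prior × likelihood. Numerator for III: 0.375·0.0439806 = 0.0164927.
Normalizing constant: 0.25·0.0413253 + 0.375·0.026484 + 0.375·0.0439806 = 0.0367556.
P(III | observation) = 0.0164927 / 0.0367556 = 0.448714.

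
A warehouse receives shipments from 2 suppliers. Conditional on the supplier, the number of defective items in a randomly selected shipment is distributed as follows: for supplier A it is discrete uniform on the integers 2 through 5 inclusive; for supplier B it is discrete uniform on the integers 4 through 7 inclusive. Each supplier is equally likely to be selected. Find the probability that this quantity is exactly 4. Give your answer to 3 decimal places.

Conditional on each supplier, P(X = 4): A: 0.25; B: 0.25.
By total probability, P(X = 4) = 0.5·0.25 + 0.5·0.25 = 0.25.

0.250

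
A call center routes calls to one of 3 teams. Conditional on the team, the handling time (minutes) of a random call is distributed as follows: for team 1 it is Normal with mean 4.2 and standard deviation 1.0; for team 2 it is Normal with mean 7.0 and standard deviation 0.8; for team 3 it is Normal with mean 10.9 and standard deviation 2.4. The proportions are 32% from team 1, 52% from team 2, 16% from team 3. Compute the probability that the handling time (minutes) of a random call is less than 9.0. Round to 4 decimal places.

0.8711

Conditional on each team, P(X < 9.0): 1: 0.999999; 2: 0.99379; 3: 0.214278.
By total probability, P(X < 9.0) = 0.32·0.999999 + 0.52·0.99379 + 0.16·0.214278 = 0.871055.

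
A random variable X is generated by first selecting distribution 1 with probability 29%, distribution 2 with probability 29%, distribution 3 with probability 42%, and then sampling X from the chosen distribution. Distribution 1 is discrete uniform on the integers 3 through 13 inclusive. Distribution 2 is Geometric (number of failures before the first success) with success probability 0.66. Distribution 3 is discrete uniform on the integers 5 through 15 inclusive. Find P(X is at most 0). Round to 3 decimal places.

0.191

Conditional on each component, P(X ≤ 0): 1: 0; 2: 0.66; 3: 0.
By total probability, P(X ≤ 0) = 0.29·0 + 0.29·0.66 + 0.42·0 = 0.1914.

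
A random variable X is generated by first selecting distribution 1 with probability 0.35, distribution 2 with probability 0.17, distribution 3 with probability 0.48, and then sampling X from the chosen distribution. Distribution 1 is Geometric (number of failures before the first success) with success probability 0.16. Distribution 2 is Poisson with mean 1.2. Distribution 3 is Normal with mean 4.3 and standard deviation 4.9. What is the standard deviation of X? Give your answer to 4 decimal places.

Per component, 1: μ=5.25, E[X²]=60.375; 2: μ=1.2, E[X²]=2.64; 3: μ=4.3, E[X²]=42.5.
E[X] = 0.35·5.25 + 0.17·1.2 + 0.48·4.3 = 4.1055.
E[X²] = 0.35·60.375 + 0.17·2.64 + 0.48·42.5 = 41.98.
Var(X) = E[X²] − (E[X])² = 41.98 − 16.8551 = 25.1249.
SD(X) = √25.1249 = 5.01248.

5.0125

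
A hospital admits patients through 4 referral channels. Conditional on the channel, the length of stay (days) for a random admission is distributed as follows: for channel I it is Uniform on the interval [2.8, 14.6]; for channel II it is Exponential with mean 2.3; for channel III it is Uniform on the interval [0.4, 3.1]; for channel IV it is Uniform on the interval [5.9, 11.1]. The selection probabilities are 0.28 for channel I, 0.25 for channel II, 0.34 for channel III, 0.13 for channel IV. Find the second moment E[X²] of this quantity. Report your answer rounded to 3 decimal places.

38.020

For each component E[X²] = Var + (mean)², giving I: 87.2933; II: 10.58; III: 3.67; IV: 74.5033.
Overall E[X²] = 0.28·87.2933 + 0.25·10.58 + 0.34·3.67 + 0.13·74.5033 = 38.0204.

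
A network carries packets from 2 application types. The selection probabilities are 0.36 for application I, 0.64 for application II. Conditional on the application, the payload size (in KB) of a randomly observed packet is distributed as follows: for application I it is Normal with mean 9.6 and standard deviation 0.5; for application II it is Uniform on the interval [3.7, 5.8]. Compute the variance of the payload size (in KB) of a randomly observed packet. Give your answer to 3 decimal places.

5.745

Per component, I: μ=9.6, E[X²]=92.41; II: μ=4.75, E[X²]=22.93.
E[X] = 0.36·9.6 + 0.64·4.75 = 6.496.
E[X²] = 0.36·92.41 + 0.64·22.93 = 47.9428.
Var(X) = E[X²] − (E[X])² = 47.9428 − 42.198 = 5.74478.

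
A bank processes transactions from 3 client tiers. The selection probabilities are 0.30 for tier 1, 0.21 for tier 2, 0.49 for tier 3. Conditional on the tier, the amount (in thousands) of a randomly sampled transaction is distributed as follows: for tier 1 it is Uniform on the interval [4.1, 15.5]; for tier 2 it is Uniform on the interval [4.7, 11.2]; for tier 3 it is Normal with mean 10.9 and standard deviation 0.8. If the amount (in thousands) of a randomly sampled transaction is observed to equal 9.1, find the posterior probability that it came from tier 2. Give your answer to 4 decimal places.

0.4139

Likelihoods f(9.1 | ·): 1: 0.0877193; 2: 0.153846; 3: 0.0396746.
Posterior ∝ prior × likelihood. Numerator for 2: 0.21·0.153846 = 0.0323077.
Normalizing constant: 0.3·0.0877193 + 0.21·0.153846 + 0.49·0.0396746 = 0.078064.
P(2 | observation) = 0.0323077 / 0.078064 = 0.413862.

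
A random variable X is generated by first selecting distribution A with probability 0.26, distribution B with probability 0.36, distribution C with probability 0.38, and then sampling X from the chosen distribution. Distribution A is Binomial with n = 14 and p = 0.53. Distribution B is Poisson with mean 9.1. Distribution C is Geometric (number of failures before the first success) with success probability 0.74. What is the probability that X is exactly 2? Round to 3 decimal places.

Conditional on each component, P(X = 2): A: 0.00297008; B: 0.00462352; C: 0.050024.
By total probability, P(X = 2) = 0.26·0.00297008 + 0.36·0.00462352 + 0.38·0.050024 = 0.0214458.

0.021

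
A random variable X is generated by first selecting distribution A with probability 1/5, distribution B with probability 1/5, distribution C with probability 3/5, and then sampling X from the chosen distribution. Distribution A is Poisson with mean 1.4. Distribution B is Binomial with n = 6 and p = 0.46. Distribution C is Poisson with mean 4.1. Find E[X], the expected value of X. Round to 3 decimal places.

3.292

Component means — A: 1.4; B: 2.76; C: 4.1.
E[X] = 0.2·1.4 + 0.2·2.76 + 0.6·4.1 = 3.292.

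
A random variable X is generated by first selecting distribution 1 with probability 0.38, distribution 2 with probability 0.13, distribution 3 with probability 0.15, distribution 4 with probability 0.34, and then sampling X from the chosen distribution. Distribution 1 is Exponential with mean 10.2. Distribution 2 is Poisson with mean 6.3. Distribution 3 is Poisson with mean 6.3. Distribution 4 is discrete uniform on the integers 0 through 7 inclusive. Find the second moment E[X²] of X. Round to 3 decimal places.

97.898

For each component E[X²] = Var + (mean)², giving 1: 208.08; 2: 45.99; 3: 45.99; 4: 17.5.
Overall E[X²] = 0.38·208.08 + 0.13·45.99 + 0.15·45.99 + 0.34·17.5 = 97.8976.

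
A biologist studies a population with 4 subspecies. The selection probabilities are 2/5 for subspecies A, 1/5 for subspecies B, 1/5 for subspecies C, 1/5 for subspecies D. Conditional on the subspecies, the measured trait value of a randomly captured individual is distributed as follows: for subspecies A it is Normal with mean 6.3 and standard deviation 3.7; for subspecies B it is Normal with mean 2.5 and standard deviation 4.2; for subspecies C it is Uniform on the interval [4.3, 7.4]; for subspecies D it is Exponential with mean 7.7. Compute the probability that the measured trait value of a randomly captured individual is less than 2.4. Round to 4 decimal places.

Conditional on each subspecies, P(X < 2.4): A: 0.145929; B: 0.490502; C: 0; D: 0.26779.
By total probability, P(X < 2.4) = 0.4·0.145929 + 0.2·0.490502 + 0.2·0 + 0.2·0.26779 = 0.21003.

0.2100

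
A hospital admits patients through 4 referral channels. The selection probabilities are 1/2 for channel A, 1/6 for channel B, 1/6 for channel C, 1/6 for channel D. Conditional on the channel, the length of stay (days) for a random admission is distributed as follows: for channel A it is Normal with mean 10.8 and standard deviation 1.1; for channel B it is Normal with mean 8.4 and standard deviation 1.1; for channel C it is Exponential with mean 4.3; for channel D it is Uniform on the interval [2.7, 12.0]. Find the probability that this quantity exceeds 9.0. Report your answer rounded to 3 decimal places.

Conditional on each channel, P(X > 9.0): A: 0.949118; B: 0.29272; C: 0.123314; D: 0.322581.
By total probability, P(X > 9.0) = 0.5·0.949118 + 0.166667·0.29272 + 0.166667·0.123314 + 0.166667·0.322581 = 0.597662.

0.598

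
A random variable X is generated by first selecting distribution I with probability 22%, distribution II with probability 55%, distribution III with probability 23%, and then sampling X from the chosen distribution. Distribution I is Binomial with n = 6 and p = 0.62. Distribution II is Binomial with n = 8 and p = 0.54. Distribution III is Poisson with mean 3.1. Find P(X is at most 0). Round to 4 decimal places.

Conditional on each component, P(X ≤ 0): I: 0.00301094; II: 0.00200476; III: 0.0450492.
By total probability, P(X ≤ 0) = 0.22·0.00301094 + 0.55·0.00200476 + 0.23·0.0450492 = 0.0121263.

0.0121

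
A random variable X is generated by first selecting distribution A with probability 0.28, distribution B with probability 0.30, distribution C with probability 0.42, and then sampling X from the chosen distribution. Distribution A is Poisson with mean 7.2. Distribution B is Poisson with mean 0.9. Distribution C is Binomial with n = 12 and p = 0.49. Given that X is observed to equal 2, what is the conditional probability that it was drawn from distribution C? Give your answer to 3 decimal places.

Likelihoods P(X=2 | ·): A: 0.0193515; B: 0.164661; C: 0.0188642.
Posterior ∝ prior × likelihood. Numerator for C: 0.42·0.0188642 = 0.00792295.
Normalizing constant: 0.28·0.0193515 + 0.3·0.164661 + 0.42·0.0188642 = 0.0627396.
P(C | observation) = 0.00792295 / 0.0627396 = 0.126283.

0.126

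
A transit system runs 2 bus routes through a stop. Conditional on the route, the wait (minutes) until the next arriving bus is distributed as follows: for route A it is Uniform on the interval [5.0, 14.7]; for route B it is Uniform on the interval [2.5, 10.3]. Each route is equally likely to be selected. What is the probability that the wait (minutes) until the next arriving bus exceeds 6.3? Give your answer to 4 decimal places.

Conditional on each route, P(X > 6.3): A: 0.865979; B: 0.512821.
By total probability, P(X > 6.3) = 0.5·0.865979 + 0.5·0.512821 = 0.6894.

0.6894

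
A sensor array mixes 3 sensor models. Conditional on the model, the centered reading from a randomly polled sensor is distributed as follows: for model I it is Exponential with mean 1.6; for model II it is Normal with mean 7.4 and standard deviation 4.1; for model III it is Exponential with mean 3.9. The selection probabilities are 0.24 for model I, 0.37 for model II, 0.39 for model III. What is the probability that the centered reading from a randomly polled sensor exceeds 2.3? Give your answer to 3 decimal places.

0.604

Conditional on each model, P(X > 2.3): I: 0.237521; II: 0.893232; III: 0.554469.
By total probability, P(X > 2.3) = 0.24·0.237521 + 0.37·0.893232 + 0.39·0.554469 = 0.603744.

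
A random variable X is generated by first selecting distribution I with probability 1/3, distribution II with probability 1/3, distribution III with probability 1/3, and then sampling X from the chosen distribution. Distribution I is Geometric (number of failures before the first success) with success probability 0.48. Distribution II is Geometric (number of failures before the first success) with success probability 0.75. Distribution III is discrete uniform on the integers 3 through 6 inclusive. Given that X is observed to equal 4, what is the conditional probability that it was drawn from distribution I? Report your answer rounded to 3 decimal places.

Likelihoods P(X=4 | ·): I: 0.0350958; II: 0.00292969; III: 0.25.
Posterior ∝ prior × likelihood. Numerator for I: 0.333333·0.0350958 = 0.0116986.
Normalizing constant: 0.333333·0.0350958 + 0.333333·0.00292969 + 0.333333·0.25 = 0.0960085.
P(I | observation) = 0.0116986 / 0.0960085 = 0.12185.

0.122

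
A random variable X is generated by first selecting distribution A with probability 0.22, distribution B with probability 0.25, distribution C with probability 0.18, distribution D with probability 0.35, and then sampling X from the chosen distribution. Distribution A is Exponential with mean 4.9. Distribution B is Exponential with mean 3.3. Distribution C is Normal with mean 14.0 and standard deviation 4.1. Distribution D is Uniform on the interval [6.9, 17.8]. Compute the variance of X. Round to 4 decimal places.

34.6796

Per component, A: μ=4.9, E[X²]=48.02; B: μ=3.3, E[X²]=21.78; C: μ=14, E[X²]=212.81; D: μ=12.35, E[X²]=162.423.
E[X] = 0.22·4.9 + 0.25·3.3 + 0.18·14 + 0.35·12.35 = 8.7455.
E[X²] = 0.22·48.02 + 0.25·21.78 + 0.18·212.81 + 0.35·162.423 = 111.163.
Var(X) = E[X²] − (E[X])² = 111.163 − 76.4838 = 34.6796.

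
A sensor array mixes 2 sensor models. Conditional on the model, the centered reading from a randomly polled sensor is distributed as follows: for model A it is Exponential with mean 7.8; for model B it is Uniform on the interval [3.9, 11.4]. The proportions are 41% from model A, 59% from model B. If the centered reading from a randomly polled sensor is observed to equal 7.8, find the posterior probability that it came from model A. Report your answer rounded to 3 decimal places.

0.197

Likelihoods f(7.8 | ·): A: 0.047164; B: 0.133333.
Posterior ∝ prior × likelihood. Numerator for A: 0.41·0.047164 = 0.0193373.
Normalizing constant: 0.41·0.047164 + 0.59·0.133333 = 0.0980039.
P(A | observation) = 0.0193373 / 0.0980039 = 0.197311.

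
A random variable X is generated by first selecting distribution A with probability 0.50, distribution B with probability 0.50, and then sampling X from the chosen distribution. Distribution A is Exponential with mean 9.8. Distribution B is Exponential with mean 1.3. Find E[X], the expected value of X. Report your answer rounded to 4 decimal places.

Component means — A: 9.8; B: 1.3.
E[X] = 0.5·9.8 + 0.5·1.3 = 5.55.

5.5500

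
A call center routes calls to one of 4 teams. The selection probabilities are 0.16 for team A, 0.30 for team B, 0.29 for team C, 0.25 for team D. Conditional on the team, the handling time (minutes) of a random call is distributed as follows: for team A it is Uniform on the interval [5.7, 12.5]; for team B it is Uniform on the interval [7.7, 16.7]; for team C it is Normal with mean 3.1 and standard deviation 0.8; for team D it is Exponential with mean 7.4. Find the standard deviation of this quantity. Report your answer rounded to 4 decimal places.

Per component, A: μ=9.1, E[X²]=86.6633; B: μ=12.2, E[X²]=155.59; C: μ=3.1, E[X²]=10.25; D: μ=7.4, E[X²]=109.52.
E[X] = 0.16·9.1 + 0.3·12.2 + 0.29·3.1 + 0.25·7.4 = 7.865.
E[X²] = 0.16·86.6633 + 0.3·155.59 + 0.29·10.25 + 0.25·109.52 = 90.8956.
Var(X) = E[X²] − (E[X])² = 90.8956 − 61.8582 = 29.0374.
SD(X) = √29.0374 = 5.38864.

5.3886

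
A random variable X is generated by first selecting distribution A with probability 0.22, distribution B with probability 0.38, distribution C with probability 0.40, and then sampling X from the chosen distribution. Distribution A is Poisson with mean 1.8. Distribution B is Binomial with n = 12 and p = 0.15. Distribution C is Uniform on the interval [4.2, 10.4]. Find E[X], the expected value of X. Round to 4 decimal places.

4.0000

Component means — A: 1.8; B: 1.8; C: 7.3.
E[X] = 0.22·1.8 + 0.38·1.8 + 0.4·7.3 = 4.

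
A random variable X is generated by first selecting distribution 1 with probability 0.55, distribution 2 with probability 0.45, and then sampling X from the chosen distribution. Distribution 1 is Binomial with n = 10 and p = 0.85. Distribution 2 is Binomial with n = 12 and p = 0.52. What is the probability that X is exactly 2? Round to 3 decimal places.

Conditional on each component, P(X = 2): 1: 8.3326e-06; 2: 0.0115868.
By total probability, P(X = 2) = 0.55·8.3326e-06 + 0.45·0.0115868 = 0.00521864.

0.005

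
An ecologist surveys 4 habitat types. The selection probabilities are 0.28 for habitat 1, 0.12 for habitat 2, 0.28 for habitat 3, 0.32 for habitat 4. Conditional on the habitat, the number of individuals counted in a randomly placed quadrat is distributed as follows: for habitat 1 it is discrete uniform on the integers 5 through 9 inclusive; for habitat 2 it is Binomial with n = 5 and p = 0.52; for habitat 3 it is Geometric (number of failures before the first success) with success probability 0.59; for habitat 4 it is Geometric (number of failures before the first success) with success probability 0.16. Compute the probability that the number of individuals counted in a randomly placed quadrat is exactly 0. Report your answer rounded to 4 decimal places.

Conditional on each habitat, P(X = 0): 1: 0; 2: 0.0254804; 3: 0.59; 4: 0.16.
By total probability, P(X = 0) = 0.28·0 + 0.12·0.0254804 + 0.28·0.59 + 0.32·0.16 = 0.219458.

0.2195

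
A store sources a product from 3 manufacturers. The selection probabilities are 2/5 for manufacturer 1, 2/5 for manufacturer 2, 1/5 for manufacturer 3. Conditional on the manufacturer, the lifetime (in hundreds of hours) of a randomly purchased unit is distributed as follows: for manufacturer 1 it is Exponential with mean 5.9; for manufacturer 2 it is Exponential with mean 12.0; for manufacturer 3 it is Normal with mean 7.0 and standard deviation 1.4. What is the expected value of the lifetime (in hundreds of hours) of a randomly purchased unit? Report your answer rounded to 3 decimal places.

8.560

Component means — 1: 5.9; 2: 12; 3: 7.
E[X] = 0.4·5.9 + 0.4·12 + 0.2·7 = 8.56.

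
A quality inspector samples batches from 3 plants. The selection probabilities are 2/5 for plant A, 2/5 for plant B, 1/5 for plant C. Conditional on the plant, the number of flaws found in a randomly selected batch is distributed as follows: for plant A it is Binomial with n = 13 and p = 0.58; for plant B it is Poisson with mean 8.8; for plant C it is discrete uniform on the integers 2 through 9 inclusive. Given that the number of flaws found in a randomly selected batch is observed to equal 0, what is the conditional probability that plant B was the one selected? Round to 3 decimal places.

Likelihoods P(X=0 | ·): A: 1.26544e-05; B: 0.000150733; C: 0.
Posterior ∝ prior × likelihood. Numerator for B: 0.4·0.000150733 = 6.02932e-05.
Normalizing constant: 0.4·1.26544e-05 + 0.4·0.000150733 + 0.2·0 = 6.5355e-05.
P(B | observation) = 6.02932e-05 / 6.5355e-05 = 0.92255.

0.923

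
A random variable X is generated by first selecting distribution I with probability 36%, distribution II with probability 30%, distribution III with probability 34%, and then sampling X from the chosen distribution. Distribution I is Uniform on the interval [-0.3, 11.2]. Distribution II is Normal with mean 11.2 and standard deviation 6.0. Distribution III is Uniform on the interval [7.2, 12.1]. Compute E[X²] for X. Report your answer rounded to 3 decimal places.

For each component E[X²] = Var + (mean)², giving I: 40.7233; II: 161.44; III: 95.1233.
Overall E[X²] = 0.36·40.7233 + 0.3·161.44 + 0.34·95.1233 = 95.4343.

95.434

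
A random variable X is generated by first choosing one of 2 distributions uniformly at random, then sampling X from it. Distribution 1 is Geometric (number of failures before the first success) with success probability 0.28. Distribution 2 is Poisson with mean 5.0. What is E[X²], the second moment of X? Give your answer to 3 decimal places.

22.898

For each component E[X²] = Var + (mean)², giving 1: 15.7959; 2: 30.
Overall E[X²] = 0.5·15.7959 + 0.5·30 = 22.898.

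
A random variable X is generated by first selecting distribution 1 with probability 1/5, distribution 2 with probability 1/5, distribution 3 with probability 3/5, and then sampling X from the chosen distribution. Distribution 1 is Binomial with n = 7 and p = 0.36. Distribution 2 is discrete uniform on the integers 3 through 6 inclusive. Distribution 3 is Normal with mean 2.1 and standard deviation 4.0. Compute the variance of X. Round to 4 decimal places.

Per component, 1: μ=2.52, E[X²]=7.9632; 2: μ=4.5, E[X²]=21.5; 3: μ=2.1, E[X²]=20.41.
E[X] = 0.2·2.52 + 0.2·4.5 + 0.6·2.1 = 2.664.
E[X²] = 0.2·7.9632 + 0.2·21.5 + 0.6·20.41 = 18.1386.
Var(X) = E[X²] − (E[X])² = 18.1386 − 7.0969 = 11.0417.

11.0417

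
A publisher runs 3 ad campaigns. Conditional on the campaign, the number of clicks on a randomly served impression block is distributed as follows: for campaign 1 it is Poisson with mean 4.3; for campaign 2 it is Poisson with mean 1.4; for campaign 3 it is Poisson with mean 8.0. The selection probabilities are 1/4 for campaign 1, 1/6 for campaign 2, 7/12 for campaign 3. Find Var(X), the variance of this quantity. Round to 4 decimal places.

12.5569

Per component, 1: μ=4.3, E[X²]=22.79; 2: μ=1.4, E[X²]=3.36; 3: μ=8, E[X²]=72.
E[X] = 0.25·4.3 + 0.166667·1.4 + 0.583333·8 = 5.975.
E[X²] = 0.25·22.79 + 0.166667·3.36 + 0.583333·72 = 48.2575.
Var(X) = E[X²] − (E[X])² = 48.2575 − 35.7006 = 12.5569.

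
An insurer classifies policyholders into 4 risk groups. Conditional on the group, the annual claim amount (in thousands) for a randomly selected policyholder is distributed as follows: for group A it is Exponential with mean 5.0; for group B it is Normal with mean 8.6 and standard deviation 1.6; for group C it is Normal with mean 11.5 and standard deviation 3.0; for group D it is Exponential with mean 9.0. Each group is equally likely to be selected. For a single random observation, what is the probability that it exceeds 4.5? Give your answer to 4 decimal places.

Conditional on each group, P(X > 4.5): A: 0.40657; B: 0.994804; C: 0.990185; D: 0.606531.
By total probability, P(X > 4.5) = 0.25·0.40657 + 0.25·0.994804 + 0.25·0.990185 + 0.25·0.606531 = 0.749522.

0.7495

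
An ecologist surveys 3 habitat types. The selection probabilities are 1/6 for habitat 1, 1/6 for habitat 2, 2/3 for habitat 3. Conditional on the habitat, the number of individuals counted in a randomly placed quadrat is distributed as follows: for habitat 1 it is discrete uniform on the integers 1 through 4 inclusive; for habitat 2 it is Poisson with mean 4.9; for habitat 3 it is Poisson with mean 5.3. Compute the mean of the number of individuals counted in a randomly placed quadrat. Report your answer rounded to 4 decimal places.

4.7667

Component means — 1: 2.5; 2: 4.9; 3: 5.3.
E[X] = 0.166667·2.5 + 0.166667·4.9 + 0.666667·5.3 = 4.76667.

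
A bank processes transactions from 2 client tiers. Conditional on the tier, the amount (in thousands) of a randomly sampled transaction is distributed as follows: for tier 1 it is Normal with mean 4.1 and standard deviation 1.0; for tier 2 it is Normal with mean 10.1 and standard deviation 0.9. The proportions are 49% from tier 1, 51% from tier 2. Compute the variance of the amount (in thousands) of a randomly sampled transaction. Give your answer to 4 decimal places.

9.8995

Per component, 1: μ=4.1, E[X²]=17.81; 2: μ=10.1, E[X²]=102.82.
E[X] = 0.49·4.1 + 0.51·10.1 = 7.16.
E[X²] = 0.49·17.81 + 0.51·102.82 = 61.1651.
Var(X) = E[X²] − (E[X])² = 61.1651 − 51.2656 = 9.8995.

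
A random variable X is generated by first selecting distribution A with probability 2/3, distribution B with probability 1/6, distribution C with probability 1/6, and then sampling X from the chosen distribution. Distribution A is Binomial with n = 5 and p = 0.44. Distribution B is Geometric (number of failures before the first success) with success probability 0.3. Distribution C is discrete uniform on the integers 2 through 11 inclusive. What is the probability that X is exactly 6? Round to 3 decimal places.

0.023

Conditional on each component, P(X = 6): A: 0; B: 0.0352947; C: 0.1.
By total probability, P(X = 6) = 0.666667·0 + 0.166667·0.0352947 + 0.166667·0.1 = 0.0225491.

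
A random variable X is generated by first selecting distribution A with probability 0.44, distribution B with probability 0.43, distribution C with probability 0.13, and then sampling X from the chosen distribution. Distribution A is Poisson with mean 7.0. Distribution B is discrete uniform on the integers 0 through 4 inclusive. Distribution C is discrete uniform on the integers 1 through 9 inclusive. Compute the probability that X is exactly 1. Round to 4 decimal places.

0.1033

Conditional on each component, P(X = 1): A: 0.00638317; B: 0.2; C: 0.111111.
By total probability, P(X = 1) = 0.44·0.00638317 + 0.43·0.2 + 0.13·0.111111 = 0.103253.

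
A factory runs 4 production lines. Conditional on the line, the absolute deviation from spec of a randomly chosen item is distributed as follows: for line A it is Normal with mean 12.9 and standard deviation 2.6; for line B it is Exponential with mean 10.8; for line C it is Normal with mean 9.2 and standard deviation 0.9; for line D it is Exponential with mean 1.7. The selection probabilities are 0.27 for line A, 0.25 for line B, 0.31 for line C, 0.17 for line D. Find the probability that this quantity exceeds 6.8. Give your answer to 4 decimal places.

Conditional on each line, P(X > 6.8): A: 0.990516; B: 0.532789; C: 0.99617; D: 0.0183156.
By total probability, P(X > 6.8) = 0.27·0.990516 + 0.25·0.532789 + 0.31·0.99617 + 0.17·0.0183156 = 0.712563.

0.7126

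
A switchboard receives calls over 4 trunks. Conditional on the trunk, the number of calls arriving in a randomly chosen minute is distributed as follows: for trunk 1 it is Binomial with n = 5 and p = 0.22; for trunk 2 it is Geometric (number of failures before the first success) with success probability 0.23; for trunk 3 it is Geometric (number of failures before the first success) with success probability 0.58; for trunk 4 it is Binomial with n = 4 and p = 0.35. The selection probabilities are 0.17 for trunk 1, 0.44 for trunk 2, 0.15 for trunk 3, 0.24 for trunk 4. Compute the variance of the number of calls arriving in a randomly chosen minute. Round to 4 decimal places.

Per component, 1: μ=1.1, E[X²]=2.068; 2: μ=3.34783, E[X²]=25.7637; 3: μ=0.724138, E[X²]=1.77289; 4: μ=1.4, E[X²]=2.87.
E[X] = 0.17·1.1 + 0.44·3.34783 + 0.15·0.724138 + 0.24·1.4 = 2.10466.
E[X²] = 0.17·2.068 + 0.44·25.7637 + 0.15·1.77289 + 0.24·2.87 = 12.6423.
Var(X) = E[X²] − (E[X])² = 12.6423 − 4.42961 = 8.21271.

8.2127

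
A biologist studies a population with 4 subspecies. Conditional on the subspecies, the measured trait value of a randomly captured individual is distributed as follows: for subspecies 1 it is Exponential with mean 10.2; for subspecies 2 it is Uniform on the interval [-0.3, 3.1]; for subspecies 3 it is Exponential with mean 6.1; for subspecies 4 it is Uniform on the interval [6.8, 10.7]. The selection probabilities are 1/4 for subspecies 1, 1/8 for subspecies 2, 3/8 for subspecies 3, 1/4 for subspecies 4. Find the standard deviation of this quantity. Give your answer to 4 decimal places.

Per component, 1: μ=10.2, E[X²]=208.08; 2: μ=1.4, E[X²]=2.92333; 3: μ=6.1, E[X²]=74.42; 4: μ=8.75, E[X²]=77.83.
E[X] = 0.25·10.2 + 0.125·1.4 + 0.375·6.1 + 0.25·8.75 = 7.2.
E[X²] = 0.25·208.08 + 0.125·2.92333 + 0.375·74.42 + 0.25·77.83 = 99.7504.
Var(X) = E[X²] − (E[X])² = 99.7504 − 51.84 = 47.9104.
SD(X) = √47.9104 = 6.92174.

6.9217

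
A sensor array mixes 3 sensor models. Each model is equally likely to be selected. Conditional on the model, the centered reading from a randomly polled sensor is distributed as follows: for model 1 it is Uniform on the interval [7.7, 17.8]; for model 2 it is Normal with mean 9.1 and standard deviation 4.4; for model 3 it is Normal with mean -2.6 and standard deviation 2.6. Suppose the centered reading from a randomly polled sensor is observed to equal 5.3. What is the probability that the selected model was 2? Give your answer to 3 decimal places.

Likelihoods f(5.3 | ·): 1: 0; 2: 0.0624445; 3: 0.00151768.
Posterior ∝ prior × likelihood. Numerator for 2: 0.333333·0.0624445 = 0.0208148.
Normalizing constant: 0.333333·0 + 0.333333·0.0624445 + 0.333333·0.00151768 = 0.0213207.
P(2 | observation) = 0.0208148 / 0.0213207 = 0.976272.

0.976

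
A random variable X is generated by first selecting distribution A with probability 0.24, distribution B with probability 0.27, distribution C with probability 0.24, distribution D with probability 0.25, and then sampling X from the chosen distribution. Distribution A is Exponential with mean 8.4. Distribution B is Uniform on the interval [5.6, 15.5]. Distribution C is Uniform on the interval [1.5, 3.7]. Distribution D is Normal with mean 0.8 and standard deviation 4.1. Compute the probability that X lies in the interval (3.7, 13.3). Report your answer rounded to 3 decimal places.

0.375

Conditional on each component, P(3.7 < X < 13.3): A: 0.43844; B: 0.777778; C: 0; D: 0.238536.
By total probability, P(3.7 < X < 13.3) = 0.24·0.43844 + 0.27·0.777778 + 0.24·0 + 0.25·0.238536 = 0.37486.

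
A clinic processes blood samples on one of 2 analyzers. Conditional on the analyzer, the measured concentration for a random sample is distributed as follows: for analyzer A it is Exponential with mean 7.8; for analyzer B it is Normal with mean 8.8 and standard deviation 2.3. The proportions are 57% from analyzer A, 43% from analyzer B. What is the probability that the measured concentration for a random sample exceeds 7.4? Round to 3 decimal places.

0.534

Conditional on each analyzer, P(X > 7.4): A: 0.387237; B: 0.728637.
By total probability, P(X > 7.4) = 0.57·0.387237 + 0.43·0.728637 = 0.534039.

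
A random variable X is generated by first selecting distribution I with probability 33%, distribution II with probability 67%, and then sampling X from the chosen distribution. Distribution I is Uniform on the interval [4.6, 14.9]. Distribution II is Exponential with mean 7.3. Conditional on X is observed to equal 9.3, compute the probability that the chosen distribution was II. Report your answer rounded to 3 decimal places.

0.445

Likelihoods f(9.3 | ·): I: 0.0970874; II: 0.0383176.
Posterior ∝ prior × likelihood. Numerator for II: 0.67·0.0383176 = 0.0256728.
Normalizing constant: 0.33·0.0970874 + 0.67·0.0383176 = 0.0577116.
P(II | observation) = 0.0256728 / 0.0577116 = 0.444846.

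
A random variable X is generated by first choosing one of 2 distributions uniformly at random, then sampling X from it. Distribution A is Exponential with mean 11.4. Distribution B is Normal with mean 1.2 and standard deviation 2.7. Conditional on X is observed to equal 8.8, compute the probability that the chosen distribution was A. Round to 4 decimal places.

Likelihoods f(8.8 | ·): A: 0.0405369; B: 0.00281222.
Posterior ∝ prior × likelihood. Numerator for A: 0.5·0.0405369 = 0.0202684.
Normalizing constant: 0.5·0.0405369 + 0.5·0.00281222 = 0.0216745.
P(A | observation) = 0.0202684 / 0.0216745 = 0.935126.

0.9351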